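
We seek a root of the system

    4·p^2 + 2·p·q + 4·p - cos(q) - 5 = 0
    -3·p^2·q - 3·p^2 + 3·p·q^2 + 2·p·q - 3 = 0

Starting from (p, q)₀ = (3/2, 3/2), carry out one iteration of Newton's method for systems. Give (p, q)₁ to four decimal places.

(0.8156, 1.1435)

At (3/2, 3/2): F = (14.429263, -5.2500).
Jacobian J = [[8·p + 2·q + 4, 2·p + sin(q)], [-6·p·q - 6·p + 3·q^2 + 2·q, -3·p^2 + 6·p·q + 2·p]].
At the point, J = [[19.0000, 3.997495], [-12.7500, 9.7500]] (det J = 236.218061).
Solving J·Δ = −F gives Δ = (-0.6844, -0.3565).
Then the next iterate is (p, q)₁ = (0.8156, 1.1435).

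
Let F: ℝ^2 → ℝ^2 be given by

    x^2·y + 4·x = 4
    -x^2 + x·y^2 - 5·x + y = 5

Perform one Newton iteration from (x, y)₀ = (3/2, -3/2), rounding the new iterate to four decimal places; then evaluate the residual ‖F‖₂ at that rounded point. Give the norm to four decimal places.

At (3/2, -3/2): F = (-1.3750, -12.8750).
Jacobian J = [[2·x·y + 4, x^2], [-2·x + y^2 - 5, 2·x·y + 1]].
At the point, J = [[-0.5000, 2.2500], [-5.7500, -3.5000]] (det J = 14.6875).
Solving J·Δ = −F gives Δ = (-2.3000, 0.1000).
Then the next iterate is (x, y)₁ = (-0.8000, -1.4000).
Re-evaluating at (-0.8000, -1.4000): F = (-8.0960, -4.6080), so ‖F‖₂ = 9.3155.

9.3155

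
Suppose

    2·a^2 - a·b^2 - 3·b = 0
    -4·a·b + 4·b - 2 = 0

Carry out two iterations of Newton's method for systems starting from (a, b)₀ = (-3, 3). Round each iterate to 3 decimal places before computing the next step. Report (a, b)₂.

At (-3, 3): F = (36.000, 46.000).
Jacobian J = [[4·a - b^2, -2·a·b - 3], [-4·b, -4·a + 4]].
At the point, J = [[-21.000, 15.000], [-12.000, 16.000]] (det J = -156.000).
Solving J·Δ = −F gives Δ = (-0.731, -3.423).
Then the next iterate is (a, b)₁ = (-3.731, -0.423).
Round to (-3.731, -0.423) and repeat: F = (29.77731, -10.00485), J = [[-15.10293, -6.15643], [1.692, 18.924]].
Δ = (1.823, 0.366), so (a, b)₂ = (-1.908, -0.057).

(-1.908, -0.057)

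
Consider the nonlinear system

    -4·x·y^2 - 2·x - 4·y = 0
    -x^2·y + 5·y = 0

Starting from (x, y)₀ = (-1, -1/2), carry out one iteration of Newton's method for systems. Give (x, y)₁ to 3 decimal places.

At (-1, -1/2): F = (5.000, -2.000).
Jacobian J = [[-4·y^2 - 2, -8·x·y - 4], [-2·x·y, -x^2 + 5]].
At the point, J = [[-3.000, -8.000], [-1.000, 4.000]] (det J = -20.000).
Solving J·Δ = −F gives Δ = (0.200, 0.550).
Then the next iterate is (x, y)₁ = (-0.800, 0.050).

(-0.800, 0.050)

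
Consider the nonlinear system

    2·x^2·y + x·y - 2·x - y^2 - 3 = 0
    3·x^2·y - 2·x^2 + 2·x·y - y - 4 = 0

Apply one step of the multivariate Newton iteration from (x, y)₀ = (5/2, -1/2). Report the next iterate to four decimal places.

(1.8006, 0.1565)

At (5/2, -1/2): F = (-15.7500, -27.8750).
Jacobian J = [[4·x·y + y - 2, 2·x^2 + x - 2·y], [6·x·y - 4·x + 2·y, 3·x^2 + 2·x - 1]].
At the point, J = [[-7.5000, 16.0000], [-18.5000, 22.7500]] (det J = 125.3750).
Solving J·Δ = −F gives Δ = (-0.6994, 0.6565).
Then the next iterate is (x, y)₁ = (1.8006, 0.1565).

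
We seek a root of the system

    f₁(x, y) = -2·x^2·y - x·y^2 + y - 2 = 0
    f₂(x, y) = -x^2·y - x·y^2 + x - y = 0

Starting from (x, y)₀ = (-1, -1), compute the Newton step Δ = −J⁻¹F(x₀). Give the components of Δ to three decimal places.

(-0.429, 0.714)

At (-1, -1): F = (0.000, 2.000).
Jacobian J = [[-4·x·y - y^2, -2·x^2 - 2·x·y + 1], [-2·x·y - y^2 + 1, -x^2 - 2·x·y - 1]].
At the point, J = [[-5.000, -3.000], [-2.000, -4.000]] (det J = 14.000).
Solving J·Δ = −F gives Δ = (-0.429, 0.714).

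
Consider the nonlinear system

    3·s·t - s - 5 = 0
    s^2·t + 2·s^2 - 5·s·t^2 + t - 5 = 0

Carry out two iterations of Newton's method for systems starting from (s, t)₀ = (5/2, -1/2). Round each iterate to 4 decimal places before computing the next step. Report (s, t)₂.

(-4.2166, 8.8574)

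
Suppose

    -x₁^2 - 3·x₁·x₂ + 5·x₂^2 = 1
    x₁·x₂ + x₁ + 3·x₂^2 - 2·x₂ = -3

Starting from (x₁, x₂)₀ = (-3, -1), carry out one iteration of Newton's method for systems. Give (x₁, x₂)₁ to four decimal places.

At (-3, -1): F = (-14.0000, 8.0000).
Jacobian J = [[-2·x₁ - 3·x₂, -3·x₁ + 10·x₂], [x₂ + 1, x₁ + 6·x₂ - 2]].
At the point, J = [[9.0000, -1.0000], [0.0000, -11.0000]] (det J = -99.0000).
Solving J·Δ = −F gives Δ = (1.6364, 0.7273).
Then the next iterate is (x₁, x₂)₁ = (-1.3636, -0.2727).

(-1.3636, -0.2727)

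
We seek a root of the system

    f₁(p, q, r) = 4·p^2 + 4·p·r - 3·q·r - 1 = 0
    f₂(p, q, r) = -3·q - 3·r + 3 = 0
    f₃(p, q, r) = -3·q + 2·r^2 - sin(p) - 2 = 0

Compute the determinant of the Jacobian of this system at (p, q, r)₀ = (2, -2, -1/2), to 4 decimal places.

-26.3945

J = [[8·p + 4·r, -3·r, 4·p - 3·q], [0, -3, -3], [-cos(p), -3, 4·r]].
At the point, J = [[14.0000, 1.5000, 14.0000], [0.0000, -3.0000, -3.0000], [0.416147, -3.0000, -2.0000]].
det J = -26.3945.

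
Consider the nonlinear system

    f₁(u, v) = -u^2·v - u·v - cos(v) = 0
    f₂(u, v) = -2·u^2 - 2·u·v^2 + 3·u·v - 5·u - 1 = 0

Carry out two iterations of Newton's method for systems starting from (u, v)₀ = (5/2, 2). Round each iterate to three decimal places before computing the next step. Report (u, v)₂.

(3.804, -0.549)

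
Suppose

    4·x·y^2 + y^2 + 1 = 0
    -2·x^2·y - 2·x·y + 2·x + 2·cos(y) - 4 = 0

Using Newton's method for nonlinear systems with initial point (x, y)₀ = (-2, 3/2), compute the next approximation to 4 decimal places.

At (-2, 3/2): F = (-14.7500, -13.858526).
Jacobian J = [[4·y^2, 8·x·y + 2·y], [-4·x·y - 2·y + 2, -2·x^2 - 2·x - 2·sin(y)]].
At the point, J = [[9.0000, -21.0000], [11.0000, -5.994990]] (det J = 177.045090).
Solving J·Δ = −F gives Δ = (1.1444, -0.2119).
Then the next iterate is (x, y)₁ = (-0.8556, 1.2881).

(-0.8556, 1.2881)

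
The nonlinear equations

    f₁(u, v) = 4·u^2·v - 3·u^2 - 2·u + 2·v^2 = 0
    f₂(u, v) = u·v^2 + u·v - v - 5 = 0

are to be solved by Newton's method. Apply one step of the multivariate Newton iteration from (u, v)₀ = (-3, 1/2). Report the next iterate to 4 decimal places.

At (-3, 1/2): F = (-2.5000, -7.7500).
Jacobian J = [[8·u·v - 6·u - 2, 4·u^2 + 4·v], [v^2 + v, 2·u·v + u - 1]].
At the point, J = [[4.0000, 38.0000], [0.7500, -7.0000]] (det J = -56.5000).
Solving J·Δ = −F gives Δ = (5.5221, -0.5155).
Then the next iterate is (u, v)₁ = (2.5221, -0.0155).

(2.5221, -0.0155)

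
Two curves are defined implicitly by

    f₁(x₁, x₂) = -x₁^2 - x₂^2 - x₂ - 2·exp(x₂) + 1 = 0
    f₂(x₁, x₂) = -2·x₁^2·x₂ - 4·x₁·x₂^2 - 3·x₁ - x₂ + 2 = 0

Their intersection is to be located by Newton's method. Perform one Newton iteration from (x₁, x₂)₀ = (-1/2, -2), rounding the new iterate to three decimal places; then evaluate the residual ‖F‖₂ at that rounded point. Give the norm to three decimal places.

4.014

At (-1/2, -2): F = (-1.52067, 14.500).
Jacobian J = [[-2·x₁, -2·x₂ - 2·exp(x₂) - 1], [-4·x₁·x₂ - 4·x₂^2 - 3, -2·x₁^2 - 8·x₁·x₂ - 1]].
At the point, J = [[1.000, 2.72933], [-23.000, -9.500]] (det J = 53.27458).
Solving J·Δ = −F gives Δ = (0.472, 0.384).
Then the next iterate is (x₁, x₂)₁ = (-0.028, -1.616).
Re-evaluating at (-0.028, -1.616): F = (-0.39362, 3.99502), so ‖F‖₂ = 4.014.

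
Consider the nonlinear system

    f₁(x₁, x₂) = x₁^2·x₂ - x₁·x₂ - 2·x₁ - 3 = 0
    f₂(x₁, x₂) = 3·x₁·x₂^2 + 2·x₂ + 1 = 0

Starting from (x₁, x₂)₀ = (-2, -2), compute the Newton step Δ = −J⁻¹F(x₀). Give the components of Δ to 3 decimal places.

(0.912, 0.618)

At (-2, -2): F = (-11.000, -27.000).
Jacobian J = [[2·x₁·x₂ - x₂ - 2, x₁^2 - x₁], [3·x₂^2, 6·x₁·x₂ + 2]].
At the point, J = [[8.000, 6.000], [12.000, 26.000]] (det J = 136.000).
Solving J·Δ = −F gives Δ = (0.912, 0.618).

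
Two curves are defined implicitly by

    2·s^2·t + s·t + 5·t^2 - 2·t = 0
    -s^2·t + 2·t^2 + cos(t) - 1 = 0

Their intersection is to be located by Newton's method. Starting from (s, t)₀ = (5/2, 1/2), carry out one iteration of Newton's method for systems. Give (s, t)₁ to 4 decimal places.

(1.8259, 0.2754)

At (5/2, 1/2): F = (7.7500, -2.747417).
Jacobian J = [[4·s·t + t, 2·s^2 + s + 10·t - 2], [-2·s·t, -s^2 + 4·t - sin(t)]].
At the point, J = [[5.5000, 18.0000], [-2.5000, -4.729426]] (det J = 18.988160).
Solving J·Δ = −F gives Δ = (-0.6741, -0.2246).
Then the next iterate is (s, t)₁ = (1.8259, 0.2754).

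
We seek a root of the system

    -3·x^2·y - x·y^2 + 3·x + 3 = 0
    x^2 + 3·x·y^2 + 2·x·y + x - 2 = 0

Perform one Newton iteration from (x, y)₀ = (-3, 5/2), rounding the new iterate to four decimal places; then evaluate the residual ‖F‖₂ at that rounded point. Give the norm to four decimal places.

26.1477

At (-3, 5/2): F = (-54.7500, -67.2500).
Jacobian J = [[-6·x·y - y^2 + 3, -3·x^2 - 2·x·y], [2·x + 3·y^2 + 2·y + 1, 6·x·y + 2·x]].
At the point, J = [[41.7500, -12.0000], [18.7500, -51.0000]] (det J = -1904.2500).
Solving J·Δ = −F gives Δ = (1.0425, -0.9353).
Then the next iterate is (x, y)₁ = (-1.9575, 1.5647).
Re-evaluating at (-1.9575, 1.5647): F = (-16.066862, -20.629054), so ‖F‖₂ = 26.1477.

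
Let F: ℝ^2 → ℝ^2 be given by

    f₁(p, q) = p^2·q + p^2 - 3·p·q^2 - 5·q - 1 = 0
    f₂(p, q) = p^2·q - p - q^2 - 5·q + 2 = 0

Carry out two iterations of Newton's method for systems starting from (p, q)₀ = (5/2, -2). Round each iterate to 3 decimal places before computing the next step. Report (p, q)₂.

(2.086, -0.922)

At (5/2, -2): F = (-27.250, -7.000).
Jacobian J = [[2·p·q + 2·p - 3·q^2, p^2 - 6·p·q - 5], [2·p·q - 1, p^2 - 2·q - 5]].
At the point, J = [[-17.000, 31.250], [-11.000, 5.250]] (det J = 254.500).
Solving J·Δ = −F gives Δ = (-0.297, 0.710).
Then the next iterate is (p, q)₁ = (2.203, -1.290).
Round to (2.203, -1.290) and repeat: F = (-6.95547, -1.67774), J = [[-6.27004, 16.90443], [-6.68374, 2.43321]].
Δ = (-0.117, 0.368), so (p, q)₂ = (2.086, -0.922).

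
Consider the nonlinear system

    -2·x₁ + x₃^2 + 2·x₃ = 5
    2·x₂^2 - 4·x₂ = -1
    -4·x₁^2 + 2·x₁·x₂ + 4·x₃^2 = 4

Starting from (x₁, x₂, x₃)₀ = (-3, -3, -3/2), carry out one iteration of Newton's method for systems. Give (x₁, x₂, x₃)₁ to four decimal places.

(-2.3423, -1.0625, -2.5655)

At (-3, -3, -3/2): F = (0.2500, 31.0000, -13.0000).
Jacobian J = [[-2, 0, 2·x₃ + 2], [0, 4·x₂ - 4, 0], [-8·x₁ + 2·x₂, 2·x₁, 8·x₃]].
At the point, J = [[-2.0000, 0.0000, -1.0000], [0.0000, -16.0000, 0.0000], [18.0000, -6.0000, -12.0000]] (det J = -672.0000).
Solving J·Δ = −F gives Δ = (0.6577, 1.9375, -1.0655).
Then the next iterate is (x₁, x₂, x₃)₁ = (-2.3423, -1.0625, -2.5655).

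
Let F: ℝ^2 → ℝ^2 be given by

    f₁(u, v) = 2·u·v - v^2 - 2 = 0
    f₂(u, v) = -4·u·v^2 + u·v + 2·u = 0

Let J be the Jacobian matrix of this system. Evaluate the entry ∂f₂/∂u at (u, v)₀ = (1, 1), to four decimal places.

∂f₂/∂u = -4·v^2 + v + 2.
At (1, 1) this is -1.0000.

-1.0000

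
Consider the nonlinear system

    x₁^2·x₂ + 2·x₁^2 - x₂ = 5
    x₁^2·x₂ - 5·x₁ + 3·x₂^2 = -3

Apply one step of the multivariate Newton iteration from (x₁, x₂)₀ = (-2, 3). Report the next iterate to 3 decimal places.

(-1.722, 0.851)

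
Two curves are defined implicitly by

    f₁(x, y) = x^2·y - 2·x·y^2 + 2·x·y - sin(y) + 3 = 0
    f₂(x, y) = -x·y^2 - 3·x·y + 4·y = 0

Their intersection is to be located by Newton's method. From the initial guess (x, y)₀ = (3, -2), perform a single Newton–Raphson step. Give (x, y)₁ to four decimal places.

(1.8988, -1.3997)

At (3, -2): F = (-50.090703, -2.0000).
Jacobian J = [[2·x·y - 2·y^2 + 2·y, x^2 - 4·x·y + 2·x - cos(y)], [-y^2 - 3·y, -2·x·y - 3·x + 4]].
At the point, J = [[-24.0000, 39.416147], [2.0000, 7.0000]] (det J = -246.832294).
Solving J·Δ = −F gives Δ = (-1.1012, 0.6003).
Then the next iterate is (x, y)₁ = (1.8988, -1.3997).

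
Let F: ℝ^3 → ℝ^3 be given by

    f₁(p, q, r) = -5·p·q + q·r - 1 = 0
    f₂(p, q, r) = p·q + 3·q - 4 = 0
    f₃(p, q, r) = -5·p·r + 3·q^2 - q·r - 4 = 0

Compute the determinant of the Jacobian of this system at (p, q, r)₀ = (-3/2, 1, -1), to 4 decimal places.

-91.5000

J = [[-5·q, -5·p + r, q], [q, p + 3, 0], [-5·r, 6·q - r, -5·p - q]].
At the point, J = [[-5.0000, 6.5000, 1.0000], [1.0000, 1.5000, 0.0000], [5.0000, 7.0000, 6.5000]].
det J = -91.5000.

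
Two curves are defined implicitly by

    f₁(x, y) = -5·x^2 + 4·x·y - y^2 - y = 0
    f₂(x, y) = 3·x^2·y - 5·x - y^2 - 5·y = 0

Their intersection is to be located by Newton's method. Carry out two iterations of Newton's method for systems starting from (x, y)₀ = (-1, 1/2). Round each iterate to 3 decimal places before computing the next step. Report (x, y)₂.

(-0.191, 0.167)

At (-1, 1/2): F = (-7.750, 3.750).
Jacobian J = [[-10·x + 4·y, 4·x - 2·y - 1], [6·x·y - 5, 3·x^2 - 2·y - 5]].
At the point, J = [[12.000, -6.000], [-8.000, -3.000]] (det J = -84.000).
Solving J·Δ = −F gives Δ = (0.545, -0.202).
Then the next iterate is (x, y)₁ = (-0.455, 0.298).
Round to (-0.455, 0.298) and repeat: F = (-1.96429, 0.88128), J = [[5.742, -3.416], [-5.81354, -4.97492]].
Δ = (0.264, -0.131), so (x, y)₂ = (-0.191, 0.167).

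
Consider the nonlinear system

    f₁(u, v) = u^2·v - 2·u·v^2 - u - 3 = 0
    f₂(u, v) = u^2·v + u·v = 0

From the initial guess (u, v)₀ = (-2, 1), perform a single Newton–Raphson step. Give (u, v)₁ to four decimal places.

(-1.5455, 0.6818)

At (-2, 1): F = (7.0000, 2.0000).
Jacobian J = [[2·u·v - 2·v^2 - 1, u^2 - 4·u·v], [2·u·v + v, u^2 + u]].
At the point, J = [[-7.0000, 12.0000], [-3.0000, 2.0000]] (det J = 22.0000).
Solving J·Δ = −F gives Δ = (0.4545, -0.3182).
Then the next iterate is (u, v)₁ = (-1.5455, 0.6818).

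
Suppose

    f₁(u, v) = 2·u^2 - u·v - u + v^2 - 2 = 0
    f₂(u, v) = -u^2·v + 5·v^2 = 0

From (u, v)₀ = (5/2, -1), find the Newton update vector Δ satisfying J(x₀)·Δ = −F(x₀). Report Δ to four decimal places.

At (5/2, -1): F = (11.5000, 11.2500).
Jacobian J = [[4·u - v - 1, -u + 2·v], [-2·u·v, -u^2 + 10·v]].
At the point, J = [[10.0000, -4.5000], [5.0000, -16.2500]] (det J = -140.0000).
Solving J·Δ = −F gives Δ = (-0.9732, 0.3929).

(-0.9732, 0.3929)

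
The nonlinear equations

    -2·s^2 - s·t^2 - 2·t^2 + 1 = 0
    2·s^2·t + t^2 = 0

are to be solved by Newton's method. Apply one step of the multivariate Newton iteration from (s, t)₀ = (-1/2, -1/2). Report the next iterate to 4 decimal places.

At (-1/2, -1/2): F = (0.1250, 0.0000).
Jacobian J = [[-4·s - t^2, -2·s·t - 4·t], [4·s·t, 2·s^2 + 2·t]].
At the point, J = [[1.7500, 1.5000], [1.0000, -0.5000]] (det J = -2.3750).
Solving J·Δ = −F gives Δ = (-0.0263, -0.0526).
Then the next iterate is (s, t)₁ = (-0.5263, -0.5526).

(-0.5263, -0.5526)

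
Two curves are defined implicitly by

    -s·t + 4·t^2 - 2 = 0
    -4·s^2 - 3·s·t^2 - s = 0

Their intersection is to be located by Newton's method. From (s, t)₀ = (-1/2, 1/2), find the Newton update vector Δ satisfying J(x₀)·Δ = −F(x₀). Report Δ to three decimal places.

(-0.052, 0.161)

At (-1/2, 1/2): F = (-0.750, -0.125).
Jacobian J = [[-t, -s + 8·t], [-8·s - 3·t^2 - 1, -6·s·t]].
At the point, J = [[-0.500, 4.500], [2.250, 1.500]] (det J = -10.875).
Solving J·Δ = −F gives Δ = (-0.052, 0.161).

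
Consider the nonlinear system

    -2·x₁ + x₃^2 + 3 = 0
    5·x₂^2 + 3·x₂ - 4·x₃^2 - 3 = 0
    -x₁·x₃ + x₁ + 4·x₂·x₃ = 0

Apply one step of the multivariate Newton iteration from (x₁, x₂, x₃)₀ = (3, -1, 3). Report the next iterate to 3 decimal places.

At (3, -1, 3): F = (6.000, -37.000, -18.000).
Jacobian J = [[-2, 0, 2·x₃], [0, 10·x₂ + 3, -8·x₃], [-x₃ + 1, 4·x₃, -x₁ + 4·x₂]].
At the point, J = [[-2.000, 0.000, 6.000], [0.000, -7.000, -24.000], [-2.000, 12.000, -7.000]] (det J = -758.000).
Solving J·Δ = −F gives Δ = (-1.844, 0.251, -1.615).
Then the next iterate is (x₁, x₂, x₃)₁ = (1.156, -0.749, 1.385).

(1.156, -0.749, 1.385)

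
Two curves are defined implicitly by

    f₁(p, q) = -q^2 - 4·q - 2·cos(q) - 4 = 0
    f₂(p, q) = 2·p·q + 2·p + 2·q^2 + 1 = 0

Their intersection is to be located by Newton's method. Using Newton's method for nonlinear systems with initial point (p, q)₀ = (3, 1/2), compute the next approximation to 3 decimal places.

(4.782, -1.481)

At (3, 1/2): F = (-8.00517, 10.500).
Jacobian J = [[0, -2·q + 2·sin(q) - 4], [2·q + 2, 2·p + 4·q]].
At the point, J = [[0.000, -4.04115], [3.000, 8.000]] (det J = 12.12345).
Solving J·Δ = −F gives Δ = (1.782, -1.981).
Then the next iterate is (p, q)₁ = (4.782, -1.481).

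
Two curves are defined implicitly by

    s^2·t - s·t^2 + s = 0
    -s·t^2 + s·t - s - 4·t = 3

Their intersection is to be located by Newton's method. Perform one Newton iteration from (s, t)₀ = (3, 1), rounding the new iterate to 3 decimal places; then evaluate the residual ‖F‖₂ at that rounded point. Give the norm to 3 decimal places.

4.818

At (3, 1): F = (9.000, -10.000).
Jacobian J = [[2·s·t - t^2 + 1, s^2 - 2·s·t], [-t^2 + t - 1, -2·s·t + s - 4]].
At the point, J = [[6.000, 3.000], [-1.000, -7.000]] (det J = -39.000).
Solving J·Δ = −F gives Δ = (-0.846, -1.308).
Then the next iterate is (s, t)₁ = (2.154, -0.308).
Re-evaluating at (2.154, -0.308): F = (0.52063, -4.78977), so ‖F‖₂ = 4.818.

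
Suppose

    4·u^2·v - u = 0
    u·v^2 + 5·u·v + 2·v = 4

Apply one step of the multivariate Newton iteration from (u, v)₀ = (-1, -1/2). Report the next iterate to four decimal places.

(-5.3333, 3.0000)

At (-1, -1/2): F = (-1.0000, -2.7500).
Jacobian J = [[8·u·v - 1, 4·u^2], [v^2 + 5·v, 2·u·v + 5·u + 2]].
At the point, J = [[3.0000, 4.0000], [-2.2500, -2.0000]] (det J = 3.0000).
Solving J·Δ = −F gives Δ = (-4.3333, 3.5000).
Then the next iterate is (u, v)₁ = (-5.3333, 3.0000).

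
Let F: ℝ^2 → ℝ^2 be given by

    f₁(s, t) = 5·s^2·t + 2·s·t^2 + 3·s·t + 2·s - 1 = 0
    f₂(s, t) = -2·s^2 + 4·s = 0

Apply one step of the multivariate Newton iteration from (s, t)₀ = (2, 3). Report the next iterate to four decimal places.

(2.0000, 0.6600)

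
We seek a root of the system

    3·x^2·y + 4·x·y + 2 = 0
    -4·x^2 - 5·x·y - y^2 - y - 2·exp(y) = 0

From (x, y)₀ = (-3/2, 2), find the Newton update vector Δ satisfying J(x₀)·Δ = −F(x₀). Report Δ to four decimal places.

At (-3/2, 2): F = (3.5000, -14.778112).
Jacobian J = [[6·x·y + 4·y, 3·x^2 + 4·x], [-8·x - 5·y, -5·x - 2·y - 2·exp(y) - 1]].
At the point, J = [[-10.0000, 0.7500], [2.0000, -12.278112]] (det J = 121.281122).
Solving J·Δ = −F gives Δ = (0.2629, -1.1608).

(0.2629, -1.1608)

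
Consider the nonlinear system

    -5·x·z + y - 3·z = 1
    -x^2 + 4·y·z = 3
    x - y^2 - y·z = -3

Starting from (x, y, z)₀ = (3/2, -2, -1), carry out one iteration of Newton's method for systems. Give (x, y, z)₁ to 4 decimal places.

At (3/2, -2, -1): F = (7.5000, 2.7500, -1.5000).
Jacobian J = [[-5·z, 1, -5·x - 3], [-2·x, 4·z, 4·y], [1, -2·y - z, -y]].
At the point, J = [[5.0000, 1.0000, -10.5000], [-3.0000, -4.0000, -8.0000], [1.0000, 5.0000, 2.0000]] (det J = 273.5000).
Solving J·Δ = −F gives Δ = (-0.6037, 0.2409, 0.4497).
Then the next iterate is (x, y, z)₁ = (0.8963, -1.7591, -0.5503).

(0.8963, -1.7591, -0.5503)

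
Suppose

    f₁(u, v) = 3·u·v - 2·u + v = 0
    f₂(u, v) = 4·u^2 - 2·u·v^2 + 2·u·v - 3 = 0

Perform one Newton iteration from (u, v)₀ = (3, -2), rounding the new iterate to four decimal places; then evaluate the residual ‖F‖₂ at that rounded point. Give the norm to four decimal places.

At (3, -2): F = (-26.0000, -3.0000).
Jacobian J = [[3·v - 2, 3·u + 1], [8·u - 2·v^2 + 2·v, -4·u·v + 2·u]].
At the point, J = [[-8.0000, 10.0000], [12.0000, 30.0000]] (det J = -360.0000).
Solving J·Δ = −F gives Δ = (-2.0833, 0.9333).
Then the next iterate is (u, v)₁ = (0.9167, -1.0667).
Re-evaluating at (0.9167, -1.0667): F = (-5.833632, -3.680464), so ‖F‖₂ = 6.8976.

6.8976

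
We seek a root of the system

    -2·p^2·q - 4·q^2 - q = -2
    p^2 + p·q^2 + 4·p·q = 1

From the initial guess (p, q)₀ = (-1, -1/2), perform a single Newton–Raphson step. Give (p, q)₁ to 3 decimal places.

(-0.051, -1.103)

At (-1, -1/2): F = (2.500, 1.750).
Jacobian J = [[-4·p·q, -2·p^2 - 8·q - 1], [2·p + q^2 + 4·q, 2·p·q + 4·p]].
At the point, J = [[-2.000, 1.000], [-3.750, -3.000]] (det J = 9.750).
Solving J·Δ = −F gives Δ = (0.949, -0.603).
Then the next iterate is (p, q)₁ = (-0.051, -1.103).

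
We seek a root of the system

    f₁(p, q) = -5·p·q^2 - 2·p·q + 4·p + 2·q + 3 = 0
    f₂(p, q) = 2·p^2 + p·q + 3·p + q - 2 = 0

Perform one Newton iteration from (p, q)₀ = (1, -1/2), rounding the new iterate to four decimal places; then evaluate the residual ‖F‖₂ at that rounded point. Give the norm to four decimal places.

At (1, -1/2): F = (5.7500, 2.0000).
Jacobian J = [[-5·q^2 - 2·q + 4, -10·p·q - 2·p + 2], [4·p + q + 3, p + 1]].
At the point, J = [[3.7500, 5.0000], [6.5000, 2.0000]] (det J = -25.0000).
Solving J·Δ = −F gives Δ = (0.0600, -1.1950).
Then the next iterate is (p, q)₁ = (1.0600, -1.6950).
Re-evaluating at (1.0600, -1.6950): F = (-7.783633, -0.0645), so ‖F‖₂ = 7.7839.

7.7839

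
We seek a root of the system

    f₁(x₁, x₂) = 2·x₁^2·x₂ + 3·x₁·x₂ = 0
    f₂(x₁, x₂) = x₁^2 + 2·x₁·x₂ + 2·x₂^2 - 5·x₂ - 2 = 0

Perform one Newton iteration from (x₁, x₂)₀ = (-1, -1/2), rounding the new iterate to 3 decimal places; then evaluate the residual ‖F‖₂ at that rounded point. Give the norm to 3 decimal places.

0.213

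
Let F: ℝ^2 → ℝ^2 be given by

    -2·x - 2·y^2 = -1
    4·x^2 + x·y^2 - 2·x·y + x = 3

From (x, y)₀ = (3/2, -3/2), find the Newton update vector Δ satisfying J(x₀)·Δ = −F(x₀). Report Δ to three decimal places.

(-0.460, 0.930)

At (3/2, -3/2): F = (-6.500, 15.375).
Jacobian J = [[-2, -4·y], [8·x + y^2 - 2·y + 1, 2·x·y - 2·x]].
At the point, J = [[-2.000, 6.000], [18.250, -7.500]] (det J = -94.500).
Solving J·Δ = −F gives Δ = (-0.460, 0.930).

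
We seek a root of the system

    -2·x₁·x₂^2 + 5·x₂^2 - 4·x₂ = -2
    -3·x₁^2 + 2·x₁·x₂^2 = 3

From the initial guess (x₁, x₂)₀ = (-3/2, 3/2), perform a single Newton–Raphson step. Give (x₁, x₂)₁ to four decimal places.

(-0.6111, 1.0000)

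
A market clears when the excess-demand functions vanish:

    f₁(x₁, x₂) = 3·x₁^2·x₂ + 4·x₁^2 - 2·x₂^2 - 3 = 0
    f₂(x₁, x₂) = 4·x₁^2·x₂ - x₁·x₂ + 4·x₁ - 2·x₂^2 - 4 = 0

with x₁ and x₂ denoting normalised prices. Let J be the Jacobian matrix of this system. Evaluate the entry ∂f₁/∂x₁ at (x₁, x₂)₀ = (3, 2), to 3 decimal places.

∂f₁/∂x₁ = 6·x₁·x₂ + 8·x₁.
At (3, 2) this is 60.000.

60.000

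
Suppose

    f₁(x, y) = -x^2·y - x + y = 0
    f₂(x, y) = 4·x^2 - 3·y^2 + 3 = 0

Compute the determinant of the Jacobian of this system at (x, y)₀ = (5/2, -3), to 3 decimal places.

357.000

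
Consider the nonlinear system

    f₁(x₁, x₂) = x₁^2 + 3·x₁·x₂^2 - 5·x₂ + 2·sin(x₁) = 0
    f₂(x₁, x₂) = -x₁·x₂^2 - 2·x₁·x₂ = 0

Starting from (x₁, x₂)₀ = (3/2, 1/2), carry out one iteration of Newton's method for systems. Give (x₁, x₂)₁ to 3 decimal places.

At (3/2, 1/2): F = (2.86999, -1.875).
Jacobian J = [[2·x₁ + 3·x₂^2 + 2·cos(x₁), 6·x₁·x₂ - 5], [-x₂^2 - 2·x₂, -2·x₁·x₂ - 2·x₁]].
At the point, J = [[3.89147, -0.500], [-1.250, -4.500]] (det J = -18.13663).
Solving J·Δ = −F gives Δ = (-0.764, -0.205).
Then the next iterate is (x₁, x₂)₁ = (0.736, 0.295).

(0.736, 0.295)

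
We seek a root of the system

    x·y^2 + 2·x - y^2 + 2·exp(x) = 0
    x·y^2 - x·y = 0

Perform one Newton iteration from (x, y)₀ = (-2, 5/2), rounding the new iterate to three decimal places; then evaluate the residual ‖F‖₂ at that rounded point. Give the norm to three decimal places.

140.309

At (-2, 5/2): F = (-22.47933, -7.500).
Jacobian J = [[y^2 + 2·exp(x) + 2, 2·x·y - 2·y], [y^2 - y, 2·x·y - x]].
At the point, J = [[8.52067, -15.000], [3.750, -8.000]] (det J = -11.91536).
Solving J·Δ = −F gives Δ = (5.651, 1.711).
Then the next iterate is (x, y)₁ = (3.651, 4.211).
Re-evaluating at (3.651, 4.211): F = (131.33723, 49.36707), so ‖F‖₂ = 140.309.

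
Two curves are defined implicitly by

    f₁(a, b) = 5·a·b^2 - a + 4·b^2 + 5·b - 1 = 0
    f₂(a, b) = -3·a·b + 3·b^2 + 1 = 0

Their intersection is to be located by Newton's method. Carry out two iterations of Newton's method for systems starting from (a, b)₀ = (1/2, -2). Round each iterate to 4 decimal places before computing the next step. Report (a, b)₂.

At (1/2, -2): F = (14.5000, 16.0000).
Jacobian J = [[5·b^2 - 1, 10·a·b + 8·b + 5], [-3·b, -3·a + 6·b]].
At the point, J = [[19.0000, -21.0000], [6.0000, -13.5000]] (det J = -130.5000).
Solving J·Δ = −F gives Δ = (1.0747, 1.6628).
Then the next iterate is (a, b)₁ = (1.5747, -0.3372).
Round to (1.5747, -0.3372) and repeat: F = (-2.910637, 2.934078), J = [[-0.431481, -3.007488], [1.0116, -6.7473]].
Δ = (-4.7807, -0.2819), so (a, b)₂ = (-3.2060, -0.6191).

(-3.2060, -0.6191)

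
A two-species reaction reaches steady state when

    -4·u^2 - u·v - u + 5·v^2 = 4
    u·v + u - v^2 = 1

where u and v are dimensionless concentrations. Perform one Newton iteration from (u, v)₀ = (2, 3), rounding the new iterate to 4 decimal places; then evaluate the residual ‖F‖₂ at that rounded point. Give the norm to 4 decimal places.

2.9699

At (2, 3): F = (17.0000, -2.0000).
Jacobian J = [[-8·u - v - 1, -u + 10·v], [v + 1, u - 2·v]].
At the point, J = [[-20.0000, 28.0000], [4.0000, -4.0000]] (det J = -32.0000).
Solving J·Δ = −F gives Δ = (-0.3750, -0.8750).
Then the next iterate is (u, v)₁ = (1.6250, 2.1250).
Re-evaluating at (1.6250, 2.1250): F = (2.9375, -0.4375), so ‖F‖₂ = 2.9699.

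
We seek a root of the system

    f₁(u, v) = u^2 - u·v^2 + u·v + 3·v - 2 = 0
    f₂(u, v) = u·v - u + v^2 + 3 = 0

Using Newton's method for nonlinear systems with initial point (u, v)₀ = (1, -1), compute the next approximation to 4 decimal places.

(1.5000, 0.0000)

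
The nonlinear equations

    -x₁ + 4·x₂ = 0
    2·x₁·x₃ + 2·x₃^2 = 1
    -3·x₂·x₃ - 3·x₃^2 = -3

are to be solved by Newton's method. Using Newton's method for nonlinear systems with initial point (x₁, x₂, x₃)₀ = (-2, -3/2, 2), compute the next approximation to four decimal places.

At (-2, -3/2, 2): F = (-4.0000, -1.0000, 0.0000).
Jacobian J = [[-1, 4, 0], [2·x₃, 0, 2·x₁ + 4·x₃], [0, -3·x₃, -3·x₂ - 6·x₃]].
At the point, J = [[-1.0000, 4.0000, 0.0000], [4.0000, 0.0000, 4.0000], [0.0000, -6.0000, -7.5000]] (det J = 96.0000).
Solving J·Δ = −F gives Δ = (1.3125, 1.3281, -1.0625).
Then the next iterate is (x₁, x₂, x₃)₁ = (-0.6875, -0.1719, 0.9375).

(-0.6875, -0.1719, 0.9375)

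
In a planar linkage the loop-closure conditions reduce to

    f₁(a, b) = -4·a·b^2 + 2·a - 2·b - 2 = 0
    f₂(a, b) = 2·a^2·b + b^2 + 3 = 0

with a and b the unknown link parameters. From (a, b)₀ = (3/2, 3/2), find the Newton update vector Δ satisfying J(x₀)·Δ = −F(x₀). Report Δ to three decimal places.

At (3/2, 3/2): F = (-15.500, 12.000).
Jacobian J = [[-4·b^2 + 2, -8·a·b - 2], [4·a·b, 2·a^2 + 2·b]].
At the point, J = [[-7.000, -20.000], [9.000, 7.500]] (det J = 127.500).
Solving J·Δ = −F gives Δ = (-0.971, -0.435).

(-0.971, -0.435)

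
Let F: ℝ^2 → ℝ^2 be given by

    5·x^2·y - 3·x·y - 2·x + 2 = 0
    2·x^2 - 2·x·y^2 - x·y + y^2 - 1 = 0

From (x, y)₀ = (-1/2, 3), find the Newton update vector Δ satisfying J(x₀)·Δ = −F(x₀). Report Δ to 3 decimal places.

(0.338, -0.899)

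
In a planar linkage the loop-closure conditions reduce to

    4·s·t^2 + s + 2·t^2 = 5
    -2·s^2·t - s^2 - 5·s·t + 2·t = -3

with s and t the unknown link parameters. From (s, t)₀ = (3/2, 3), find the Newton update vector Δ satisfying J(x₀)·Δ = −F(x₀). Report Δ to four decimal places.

(-0.5295, -1.0190)

At (3/2, 3): F = (68.5000, -29.2500).
Jacobian J = [[4·t^2 + 1, 8·s·t + 4·t], [-4·s·t - 2·s - 5·t, -2·s^2 - 5·s + 2]].
At the point, J = [[37.0000, 48.0000], [-36.0000, -10.0000]] (det J = 1358.0000).
Solving J·Δ = −F gives Δ = (-0.5295, -1.0190).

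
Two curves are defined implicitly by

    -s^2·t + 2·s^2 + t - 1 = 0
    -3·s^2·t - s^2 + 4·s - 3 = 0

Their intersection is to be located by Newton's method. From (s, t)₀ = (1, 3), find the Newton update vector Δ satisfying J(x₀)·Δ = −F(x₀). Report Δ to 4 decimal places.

At (1, 3): F = (1.0000, -9.0000).
Jacobian J = [[-2·s·t + 4·s, -s^2 + 1], [-6·s·t - 2·s + 4, -3·s^2]].
At the point, J = [[-2.0000, 0.0000], [-16.0000, -3.0000]] (det J = 6.0000).
Solving J·Δ = −F gives Δ = (0.5000, -5.6667).

(0.5000, -5.6667)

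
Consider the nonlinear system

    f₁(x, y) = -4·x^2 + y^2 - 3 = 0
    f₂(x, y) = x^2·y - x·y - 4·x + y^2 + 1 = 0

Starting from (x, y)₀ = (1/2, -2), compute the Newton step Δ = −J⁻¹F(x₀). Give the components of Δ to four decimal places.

(-14.0000, 14.0000)

At (1/2, -2): F = (0.0000, 3.5000).
Jacobian J = [[-8·x, 2·y], [2·x·y - y - 4, x^2 - x + 2·y]].
At the point, J = [[-4.0000, -4.0000], [-4.0000, -4.2500]] (det J = 1.0000).
Solving J·Δ = −F gives Δ = (-14.0000, 14.0000).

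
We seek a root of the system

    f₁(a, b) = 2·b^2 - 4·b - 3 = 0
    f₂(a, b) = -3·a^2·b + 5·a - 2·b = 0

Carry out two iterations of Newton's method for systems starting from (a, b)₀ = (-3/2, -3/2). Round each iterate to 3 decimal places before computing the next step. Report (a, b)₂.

(-2.630, -0.589)

At (-3/2, -3/2): F = (7.500, 5.625).
Jacobian J = [[0, 4·b - 4], [-6·a·b + 5, -3·a^2 - 2]].
At the point, J = [[0.000, -10.000], [-8.500, -8.750]] (det J = -85.000).
Solving J·Δ = −F gives Δ = (-0.110, 0.750).
Then the next iterate is (a, b)₁ = (-1.610, -0.750).
Round to (-1.610, -0.750) and repeat: F = (1.125, -0.71777), J = [[0.000, -7.000], [-2.245, -9.77630]].
Δ = (-1.020, 0.161), so (a, b)₂ = (-2.630, -0.589).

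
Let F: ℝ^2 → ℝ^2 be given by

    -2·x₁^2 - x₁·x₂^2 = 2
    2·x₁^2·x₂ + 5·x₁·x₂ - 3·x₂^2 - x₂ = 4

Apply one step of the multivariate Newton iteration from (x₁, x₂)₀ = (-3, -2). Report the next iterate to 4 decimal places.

(-1.7429, -1.8286)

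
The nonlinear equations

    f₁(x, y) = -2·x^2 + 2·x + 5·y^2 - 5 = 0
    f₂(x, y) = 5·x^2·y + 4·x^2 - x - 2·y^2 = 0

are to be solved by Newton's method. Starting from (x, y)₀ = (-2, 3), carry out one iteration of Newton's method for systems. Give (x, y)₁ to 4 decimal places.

(-1.3406, 1.8469)

At (-2, 3): F = (28.0000, 60.0000).
Jacobian J = [[-4·x + 2, 10·y], [10·x·y + 8·x - 1, 5·x^2 - 4·y]].
At the point, J = [[10.0000, 30.0000], [-77.0000, 8.0000]] (det J = 2390.0000).
Solving J·Δ = −F gives Δ = (0.6594, -1.1531).
Then the next iterate is (x, y)₁ = (-1.3406, 1.8469).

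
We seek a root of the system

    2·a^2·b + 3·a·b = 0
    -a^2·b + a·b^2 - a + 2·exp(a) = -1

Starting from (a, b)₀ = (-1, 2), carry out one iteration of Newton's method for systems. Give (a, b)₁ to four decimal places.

(-1.3798, 0.7596)

At (-1, 2): F = (-2.0000, -3.264241).
Jacobian J = [[4·a·b + 3·b, 2·a^2 + 3·a], [-2·a·b + b^2 + 2·exp(a) - 1, -a^2 + 2·a·b]].
At the point, J = [[-2.0000, -1.0000], [7.735759, -5.0000]] (det J = 17.735759).
Solving J·Δ = −F gives Δ = (-0.3798, -1.2404).
Then the next iterate is (a, b)₁ = (-1.3798, 0.7596).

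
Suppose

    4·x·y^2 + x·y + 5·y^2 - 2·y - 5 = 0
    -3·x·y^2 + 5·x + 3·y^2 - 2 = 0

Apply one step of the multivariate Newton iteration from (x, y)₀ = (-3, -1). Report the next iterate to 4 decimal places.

(-0.6333, -1.0111)

At (-3, -1): F = (-7.0000, -5.0000).
Jacobian J = [[4·y^2 + y, 8·x·y + x + 10·y - 2], [-3·y^2 + 5, -6·x·y + 6·y]].
At the point, J = [[3.0000, 9.0000], [2.0000, -24.0000]] (det J = -90.0000).
Solving J·Δ = −F gives Δ = (2.3667, -0.0111).
Then the next iterate is (x, y)₁ = (-0.6333, -1.0111).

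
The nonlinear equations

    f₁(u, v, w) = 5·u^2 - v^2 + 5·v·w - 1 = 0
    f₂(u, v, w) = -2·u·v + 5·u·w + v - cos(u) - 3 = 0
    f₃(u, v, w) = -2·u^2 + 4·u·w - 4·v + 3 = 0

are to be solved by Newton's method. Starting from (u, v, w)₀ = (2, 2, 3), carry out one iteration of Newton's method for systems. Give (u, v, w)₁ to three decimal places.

At (2, 2, 3): F = (45.000, 21.41615, 11.000).
Jacobian J = [[10·u, -2·v + 5·w, 5·v], [-2·v + 5·w + sin(u), -2·u + 1, 5·u], [-4·u + 4·w, -4, 4·u]].
At the point, J = [[20.000, 11.000, 10.000], [11.90930, -3.000, 10.000], [4.000, -4.000, 8.000]] (det J = -644.39007).
Solving J·Δ = −F gives Δ = (-0.747, -1.253, -1.628).
Then the next iterate is (u, v, w)₁ = (1.253, 0.747, 1.372).

(1.253, 0.747, 1.372)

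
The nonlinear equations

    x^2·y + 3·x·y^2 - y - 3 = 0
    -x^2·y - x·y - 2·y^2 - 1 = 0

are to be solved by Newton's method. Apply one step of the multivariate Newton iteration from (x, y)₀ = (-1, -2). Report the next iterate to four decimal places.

(-0.9211, -0.8553)

At (-1, -2): F = (-15.0000, -9.0000).
Jacobian J = [[2·x·y + 3·y^2, x^2 + 6·x·y - 1], [-2·x·y - y, -x^2 - x - 4·y]].
At the point, J = [[16.0000, 12.0000], [-2.0000, 8.0000]] (det J = 152.0000).
Solving J·Δ = −F gives Δ = (0.0789, 1.1447).
Then the next iterate is (x, y)₁ = (-0.9211, -0.8553).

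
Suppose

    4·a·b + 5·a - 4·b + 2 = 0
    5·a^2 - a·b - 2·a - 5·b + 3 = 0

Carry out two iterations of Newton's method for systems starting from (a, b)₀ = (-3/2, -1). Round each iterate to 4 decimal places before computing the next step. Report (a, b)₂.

(0.1742, 0.3773)

At (-3/2, -1): F = (4.5000, 20.7500).
Jacobian J = [[4·b + 5, 4·a - 4], [10·a - b - 2, -a - 5]].
At the point, J = [[1.0000, -10.0000], [-16.0000, -3.5000]] (det J = -163.5000).
Solving J·Δ = −F gives Δ = (1.1728, 0.5673).
Then the next iterate is (a, b)₁ = (-0.3272, -0.4327).
Round to (-0.3272, -0.4327) and repeat: F = (2.661118, 6.211620), J = [[3.2692, -5.3088], [-4.8393, -4.6728]].
Δ = (0.5014, 0.8100), so (a, b)₂ = (0.1742, 0.3773).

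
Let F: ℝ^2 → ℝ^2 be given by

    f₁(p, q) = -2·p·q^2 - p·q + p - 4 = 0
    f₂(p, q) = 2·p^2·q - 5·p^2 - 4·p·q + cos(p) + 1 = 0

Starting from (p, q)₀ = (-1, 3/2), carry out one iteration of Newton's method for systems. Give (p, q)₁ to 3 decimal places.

At (-1, 3/2): F = (1.000, 5.54030).
Jacobian J = [[-2·q^2 - q + 1, -4·p·q - p], [4·p·q - 10·p - 4·q - sin(p), 2·p^2 - 4·p]].
At the point, J = [[-5.000, 7.000], [-1.15853, 6.000]] (det J = -21.89030).
Solving J·Δ = −F gives Δ = (-1.498, -1.213).
Then the next iterate is (p, q)₁ = (-2.498, 0.287).

(-2.498, 0.287)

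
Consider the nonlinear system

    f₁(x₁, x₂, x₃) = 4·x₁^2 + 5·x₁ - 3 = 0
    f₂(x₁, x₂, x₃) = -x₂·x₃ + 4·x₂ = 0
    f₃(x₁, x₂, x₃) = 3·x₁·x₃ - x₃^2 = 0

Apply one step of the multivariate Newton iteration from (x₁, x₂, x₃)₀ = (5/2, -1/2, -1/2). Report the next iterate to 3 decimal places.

(1.120, -0.025, -0.273)

At (5/2, -1/2, -1/2): F = (34.500, -2.250, -4.000).
Jacobian J = [[8·x₁ + 5, 0, 0], [0, -x₃ + 4, -x₂], [3·x₃, 0, 3·x₁ - 2·x₃]].
At the point, J = [[25.000, 0.000, 0.000], [0.000, 4.500, 0.500], [-1.500, 0.000, 8.500]] (det J = 956.250).
Solving J·Δ = −F gives Δ = (-1.380, 0.475, 0.227).
Then the next iterate is (x₁, x₂, x₃)₁ = (1.120, -0.025, -0.273).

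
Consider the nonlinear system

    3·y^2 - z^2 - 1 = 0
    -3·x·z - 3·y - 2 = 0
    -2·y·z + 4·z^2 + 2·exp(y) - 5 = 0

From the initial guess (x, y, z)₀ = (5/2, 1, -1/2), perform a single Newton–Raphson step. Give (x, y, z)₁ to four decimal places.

(3.1190, 0.6952, -0.4209)

At (5/2, 1, -1/2): F = (1.7500, -1.2500, 2.436564).
Jacobian J = [[0, 6·y, -2·z], [-3·z, -3, -3·x], [0, -2·z + 2·exp(y), -2·y + 8·z]].
At the point, J = [[0.0000, 6.0000, 1.0000], [1.5000, -3.0000, -7.5000], [0.0000, 6.436564, -6.0000]] (det J = 63.654845).
Solving J·Δ = −F gives Δ = (0.6190, -0.3048, 0.0791).
Then the next iterate is (x, y, z)₁ = (3.1190, 0.6952, -0.4209).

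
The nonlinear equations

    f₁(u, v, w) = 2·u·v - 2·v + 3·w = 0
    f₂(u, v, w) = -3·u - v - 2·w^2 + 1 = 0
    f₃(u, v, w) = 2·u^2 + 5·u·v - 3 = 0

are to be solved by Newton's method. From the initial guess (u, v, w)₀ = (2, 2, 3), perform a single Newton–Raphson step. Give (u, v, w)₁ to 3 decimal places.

(-21.750, 42.250, 3.500)

At (2, 2, 3): F = (13.000, -25.000, 25.000).
Jacobian J = [[2·v, 2·u - 2, 3], [-3, -1, -4·w], [4·u + 5·v, 5·u, 0]].
At the point, J = [[4.000, 2.000, 3.000], [-3.000, -1.000, -12.000], [18.000, 10.000, 0.000]] (det J = 12.000).
Solving J·Δ = −F gives Δ = (-23.750, 40.250, 0.500).
Then the next iterate is (u, v, w)₁ = (-21.750, 42.250, 3.500).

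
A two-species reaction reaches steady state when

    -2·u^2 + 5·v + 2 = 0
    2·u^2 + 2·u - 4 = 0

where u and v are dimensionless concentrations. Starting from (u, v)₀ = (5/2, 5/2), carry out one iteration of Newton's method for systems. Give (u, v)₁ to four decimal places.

At (5/2, 5/2): F = (2.0000, 13.5000).
Jacobian J = [[-4·u, 5], [4·u + 2, 0]].
At the point, J = [[-10.0000, 5.0000], [12.0000, 0.0000]] (det J = -60.0000).
Solving J·Δ = −F gives Δ = (-1.1250, -2.6500).
Then the next iterate is (u, v)₁ = (1.3750, -0.1500).

(1.3750, -0.1500)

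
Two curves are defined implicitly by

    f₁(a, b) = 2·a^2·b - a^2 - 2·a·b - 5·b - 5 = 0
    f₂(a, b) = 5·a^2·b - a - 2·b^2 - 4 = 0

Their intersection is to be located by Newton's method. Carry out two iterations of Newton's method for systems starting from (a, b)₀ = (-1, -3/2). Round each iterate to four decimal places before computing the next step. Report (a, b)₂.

At (-1, -3/2): F = (-4.5000, -15.0000).
Jacobian J = [[4·a·b - 2·a - 2·b, 2·a^2 - 2·a - 5], [10·a·b - 1, 5·a^2 - 4·b]].
At the point, J = [[11.0000, -1.0000], [14.0000, 11.0000]] (det J = 135.0000).
Solving J·Δ = −F gives Δ = (0.4778, 0.7556).
Then the next iterate is (a, b)₁ = (-0.5222, -0.7444).
Round to (-0.5222, -0.7444) and repeat: F = (-2.734129, -5.601025), J = [[4.088103, -3.410214], [2.887257, 4.341064]].
Δ = (1.1224, 0.5437), so (a, b)₂ = (0.6002, -0.2007).

(0.6002, -0.2007)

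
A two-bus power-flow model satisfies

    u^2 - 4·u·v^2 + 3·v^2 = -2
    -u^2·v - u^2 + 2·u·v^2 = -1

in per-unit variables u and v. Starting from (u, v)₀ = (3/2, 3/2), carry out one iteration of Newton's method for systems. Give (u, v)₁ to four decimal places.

(1.5333, 1.2000)

At (3/2, 3/2): F = (-2.5000, 2.1250).
Jacobian J = [[2·u - 4·v^2, -8·u·v + 6·v], [-2·u·v - 2·u + 2·v^2, -u^2 + 4·u·v]].
At the point, J = [[-6.0000, -9.0000], [-3.0000, 6.7500]] (det J = -67.5000).
Solving J·Δ = −F gives Δ = (0.0333, -0.3000).
Then the next iterate is (u, v)₁ = (1.5333, 1.2000).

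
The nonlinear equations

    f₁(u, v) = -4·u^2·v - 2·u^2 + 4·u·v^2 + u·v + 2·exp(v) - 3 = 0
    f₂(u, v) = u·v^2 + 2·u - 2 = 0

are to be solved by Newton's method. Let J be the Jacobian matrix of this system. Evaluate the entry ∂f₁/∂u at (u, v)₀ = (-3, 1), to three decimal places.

∂f₁/∂u = -8·u·v - 4·u + 4·v^2 + v.
At (-3, 1) this is 41.000.

41.000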